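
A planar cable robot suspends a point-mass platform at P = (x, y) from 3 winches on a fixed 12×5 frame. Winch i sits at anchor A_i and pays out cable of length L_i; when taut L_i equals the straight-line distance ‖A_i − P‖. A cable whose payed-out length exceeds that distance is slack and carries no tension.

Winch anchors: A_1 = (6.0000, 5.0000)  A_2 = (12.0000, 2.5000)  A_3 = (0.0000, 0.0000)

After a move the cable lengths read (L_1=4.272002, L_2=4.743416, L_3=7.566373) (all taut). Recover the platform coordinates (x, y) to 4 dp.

(7.5000, 1.0000)

each cable: (A_i−P)·(A_i−P) = L_i²; let k_i = ‖A_i‖²−L_i²
k_1 = 36.0000+25.0000−18.2500 = 42.7500
row 1: -12.0000x + 5.0000y = -85.0000  (k_2=127.7500)
row 2: 12.0000x + 10.0000y = 100.0000  (k_3=-57.2500)
Cramer on rows 1–2 → x = 7.5000, y = 1.0000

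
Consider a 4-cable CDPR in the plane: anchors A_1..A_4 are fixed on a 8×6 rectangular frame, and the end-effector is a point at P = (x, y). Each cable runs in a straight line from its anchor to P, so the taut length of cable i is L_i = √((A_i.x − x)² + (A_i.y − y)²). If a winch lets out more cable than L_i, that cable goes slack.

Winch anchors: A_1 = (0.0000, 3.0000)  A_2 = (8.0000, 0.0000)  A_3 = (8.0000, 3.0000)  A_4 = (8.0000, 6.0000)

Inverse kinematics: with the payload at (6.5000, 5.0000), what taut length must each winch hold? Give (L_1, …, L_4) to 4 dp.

(6.8007, 5.2202, 2.5000, 1.8028)

cable 1: Δx=-6.5000, Δy=-2.0000; L_1 = √(Δx²+Δy²) = 6.8007
cable 2: Δx=1.5000, Δy=-5.0000; L_2 = √(Δx²+Δy²) = 5.2202
cable 3: Δx=1.5000, Δy=-2.0000; L_3 = √(Δx²+Δy²) = 2.5000
cable 4: Δx=1.5000, Δy=1.0000; L_4 = √(Δx²+Δy²) = 1.8028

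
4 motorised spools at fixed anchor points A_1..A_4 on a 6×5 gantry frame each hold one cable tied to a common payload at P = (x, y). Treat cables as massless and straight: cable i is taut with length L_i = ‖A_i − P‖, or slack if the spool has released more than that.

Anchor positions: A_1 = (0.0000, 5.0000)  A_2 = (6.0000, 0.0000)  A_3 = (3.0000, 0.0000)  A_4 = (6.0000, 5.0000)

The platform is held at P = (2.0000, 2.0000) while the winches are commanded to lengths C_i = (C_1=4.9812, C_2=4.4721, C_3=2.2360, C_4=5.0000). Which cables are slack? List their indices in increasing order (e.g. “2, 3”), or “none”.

i=1: geometric 3.6056 vs commanded 4.9812 ⇒ slack
i=2: geometric 4.4721 vs commanded 4.4721 ⇒ taut
i=3: geometric 2.2361 vs commanded 2.2360 ⇒ taut
i=4: geometric 5.0000 vs commanded 5.0000 ⇒ taut

1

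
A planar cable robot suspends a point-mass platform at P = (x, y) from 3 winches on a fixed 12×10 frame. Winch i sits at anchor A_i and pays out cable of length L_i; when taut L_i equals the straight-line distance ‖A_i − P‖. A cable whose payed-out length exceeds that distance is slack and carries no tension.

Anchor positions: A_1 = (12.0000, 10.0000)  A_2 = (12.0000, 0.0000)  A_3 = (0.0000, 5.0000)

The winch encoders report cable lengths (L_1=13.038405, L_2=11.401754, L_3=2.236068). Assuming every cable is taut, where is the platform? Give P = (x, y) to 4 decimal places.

each cable: (A_i−P)·(A_i−P) = L_i²; let k_i = ‖A_i‖²−L_i²
k_1 = 144.0000+100.0000−170.0000 = 74.0000
row 1: 0.0000x + 20.0000y = 60.0000  (k_2=14.0000)
row 2: 24.0000x + 10.0000y = 54.0000  (k_3=20.0000)
Cramer on rows 1–2 → x = 1.0000, y = 3.0000

(1.0000, 3.0000)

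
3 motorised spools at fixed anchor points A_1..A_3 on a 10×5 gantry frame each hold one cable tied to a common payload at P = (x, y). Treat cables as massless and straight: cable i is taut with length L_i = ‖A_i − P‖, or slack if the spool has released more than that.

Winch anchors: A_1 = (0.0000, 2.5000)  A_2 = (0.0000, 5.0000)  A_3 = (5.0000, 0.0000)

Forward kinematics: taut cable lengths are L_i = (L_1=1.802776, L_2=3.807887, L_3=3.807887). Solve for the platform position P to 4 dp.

each cable: (A_i−P)·(A_i−P) = L_i²; let c_i = ‖A_i‖²−L_i²
c_1 = 0.0000+6.2500−3.2500 = 3.0000
row 1: 0.0000x − 5.0000y = -7.5000  (c_2=10.5000)
row 2: -10.0000x + 5.0000y = -7.5000  (c_3=10.5000)
Cramer on rows 1–2 → x = 1.5000, y = 1.5000

(1.5000, 1.5000)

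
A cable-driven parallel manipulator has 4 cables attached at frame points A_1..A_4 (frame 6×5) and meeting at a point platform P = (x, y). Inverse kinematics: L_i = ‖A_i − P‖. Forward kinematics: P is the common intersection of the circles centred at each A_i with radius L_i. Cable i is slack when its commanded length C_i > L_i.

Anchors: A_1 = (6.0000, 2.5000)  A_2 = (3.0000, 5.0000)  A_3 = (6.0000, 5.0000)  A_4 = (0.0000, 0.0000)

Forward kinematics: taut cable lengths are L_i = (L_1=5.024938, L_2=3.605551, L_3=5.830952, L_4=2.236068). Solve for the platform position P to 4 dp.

(1.0000, 2.0000)

expand ‖A_i−P‖²=L_i² and subtract eq 1 (q_i ≔ ‖A_i‖²−L_i²)
q_1 = 36.0000+6.2500−25.2500 = 17.0000
eq1−eq2 → [6.0000  -5.0000]·P = -4.0000
eq1−eq3 → [0.0000  -5.0000]·P = -10.0000
eq1−eq4 → [12.0000  5.0000]·P = 22.0000
2×2 solve → P = (1.0000, 2.0000)
check cable 4: ‖A_4−P‖² = 5.0000 ≈ L_4² = 5.0000 ✓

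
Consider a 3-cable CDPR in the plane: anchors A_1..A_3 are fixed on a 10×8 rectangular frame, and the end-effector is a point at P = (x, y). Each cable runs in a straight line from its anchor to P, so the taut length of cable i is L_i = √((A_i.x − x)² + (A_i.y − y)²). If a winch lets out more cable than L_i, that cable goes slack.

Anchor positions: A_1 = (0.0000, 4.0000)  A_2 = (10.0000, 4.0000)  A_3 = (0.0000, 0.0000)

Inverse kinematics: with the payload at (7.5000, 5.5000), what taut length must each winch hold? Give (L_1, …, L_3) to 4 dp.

(7.6485, 2.9155, 9.3005)

L_1 = √((0.0000−7.5000)² + (4.0000−5.5000)²) = 7.6485
L_2 = √((10.0000−7.5000)² + (4.0000−5.5000)²) = 2.9155
L_3 = √((0.0000−7.5000)² + (0.0000−5.5000)²) = 9.3005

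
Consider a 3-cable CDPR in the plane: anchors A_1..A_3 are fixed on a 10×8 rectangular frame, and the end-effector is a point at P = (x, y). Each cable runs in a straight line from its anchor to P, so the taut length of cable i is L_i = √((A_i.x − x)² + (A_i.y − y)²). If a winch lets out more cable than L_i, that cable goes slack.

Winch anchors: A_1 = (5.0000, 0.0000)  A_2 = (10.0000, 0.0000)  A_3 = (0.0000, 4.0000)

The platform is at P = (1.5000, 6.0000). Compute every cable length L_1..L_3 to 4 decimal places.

(6.9462, 10.4043, 2.5000)

L_1: Δ = A_1−P = (3.5000, -6.0000) → ‖Δ‖ = √48.2500 = 6.9462
L_2: Δ = A_2−P = (8.5000, -6.0000) → ‖Δ‖ = √108.2500 = 10.4043
L_3: Δ = A_3−P = (-1.5000, -2.0000) → ‖Δ‖ = √6.2500 = 2.5000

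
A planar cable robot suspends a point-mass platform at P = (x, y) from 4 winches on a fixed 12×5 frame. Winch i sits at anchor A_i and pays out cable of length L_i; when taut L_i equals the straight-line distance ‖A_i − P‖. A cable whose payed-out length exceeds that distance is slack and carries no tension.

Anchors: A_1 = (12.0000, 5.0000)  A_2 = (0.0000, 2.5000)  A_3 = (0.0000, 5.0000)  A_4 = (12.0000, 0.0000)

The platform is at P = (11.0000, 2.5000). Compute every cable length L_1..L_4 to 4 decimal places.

cable 1: Δx=1.0000, Δy=2.5000; L_1 = √(Δx²+Δy²) = 2.6926
cable 2: Δx=-11.0000, Δy=0.0000; L_2 = √(Δx²+Δy²) = 11.0000
cable 3: Δx=-11.0000, Δy=2.5000; L_3 = √(Δx²+Δy²) = 11.2805
cable 4: Δx=1.0000, Δy=-2.5000; L_4 = √(Δx²+Δy²) = 2.6926

(2.6926, 11.0000, 11.2805, 2.6926)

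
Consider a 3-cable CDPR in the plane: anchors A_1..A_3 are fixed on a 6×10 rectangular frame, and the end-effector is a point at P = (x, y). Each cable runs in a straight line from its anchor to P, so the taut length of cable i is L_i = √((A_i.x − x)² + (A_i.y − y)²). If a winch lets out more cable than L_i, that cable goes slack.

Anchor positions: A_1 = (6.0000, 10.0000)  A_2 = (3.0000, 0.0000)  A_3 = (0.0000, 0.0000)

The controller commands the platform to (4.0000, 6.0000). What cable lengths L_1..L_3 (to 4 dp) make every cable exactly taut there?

cable 1: Δx=2.0000, Δy=4.0000; L_1 = √(Δx²+Δy²) = 4.4721
cable 2: Δx=-1.0000, Δy=-6.0000; L_2 = √(Δx²+Δy²) = 6.0828
cable 3: Δx=-4.0000, Δy=-6.0000; L_3 = √(Δx²+Δy²) = 7.2111

(4.4721, 6.0828, 7.2111)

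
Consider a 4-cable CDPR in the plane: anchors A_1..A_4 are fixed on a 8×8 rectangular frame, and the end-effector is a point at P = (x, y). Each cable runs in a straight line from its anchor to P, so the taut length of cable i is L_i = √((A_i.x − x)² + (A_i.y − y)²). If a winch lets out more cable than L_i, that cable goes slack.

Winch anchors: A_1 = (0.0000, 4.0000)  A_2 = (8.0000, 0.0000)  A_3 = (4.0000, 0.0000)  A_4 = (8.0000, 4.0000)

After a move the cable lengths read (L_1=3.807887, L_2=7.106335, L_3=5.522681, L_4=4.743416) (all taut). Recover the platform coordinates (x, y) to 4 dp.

expand ‖A_i−P‖²=L_i² and subtract eq 1 (q_i ≔ ‖A_i‖²−L_i²)
q_1 = 0.0000+16.0000−14.5000 = 1.5000
eq1−eq2 → [-16.0000  8.0000]·P = -12.0000
eq1−eq3 → [-8.0000  8.0000]·P = 16.0000
eq1−eq4 → [-16.0000  0.0000]·P = -56.0000
2×2 solve → P = (3.5000, 5.5000)
check cable 4: ‖A_4−P‖² = 22.5000 ≈ L_4² = 22.5000 ✓

(3.5000, 5.5000)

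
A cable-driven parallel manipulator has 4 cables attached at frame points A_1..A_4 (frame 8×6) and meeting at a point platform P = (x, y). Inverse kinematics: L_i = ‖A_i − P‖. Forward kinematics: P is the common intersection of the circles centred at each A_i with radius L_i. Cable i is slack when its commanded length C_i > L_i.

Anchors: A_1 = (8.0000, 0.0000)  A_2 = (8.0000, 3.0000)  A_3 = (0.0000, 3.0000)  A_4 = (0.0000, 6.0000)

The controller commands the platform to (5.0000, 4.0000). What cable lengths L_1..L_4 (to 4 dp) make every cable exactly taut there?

L_1 = √((8.0000−5.0000)² + (0.0000−4.0000)²) = 5.0000
L_2 = √((8.0000−5.0000)² + (3.0000−4.0000)²) = 3.1623
L_3 = √((0.0000−5.0000)² + (3.0000−4.0000)²) = 5.0990
L_4 = √((0.0000−5.0000)² + (6.0000−4.0000)²) = 5.3852

(5.0000, 3.1623, 5.0990, 5.3852)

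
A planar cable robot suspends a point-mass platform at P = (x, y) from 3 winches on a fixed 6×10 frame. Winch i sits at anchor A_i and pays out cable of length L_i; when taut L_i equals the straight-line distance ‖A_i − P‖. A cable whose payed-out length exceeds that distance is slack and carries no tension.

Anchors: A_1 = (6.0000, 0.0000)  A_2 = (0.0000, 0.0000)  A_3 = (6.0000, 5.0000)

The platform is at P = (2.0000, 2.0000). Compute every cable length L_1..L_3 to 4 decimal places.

(4.4721, 2.8284, 5.0000)

cable 1: Δx=4.0000, Δy=-2.0000; L_1 = √(Δx²+Δy²) = 4.4721
cable 2: Δx=-2.0000, Δy=-2.0000; L_2 = √(Δx²+Δy²) = 2.8284
cable 3: Δx=4.0000, Δy=3.0000; L_3 = √(Δx²+Δy²) = 5.0000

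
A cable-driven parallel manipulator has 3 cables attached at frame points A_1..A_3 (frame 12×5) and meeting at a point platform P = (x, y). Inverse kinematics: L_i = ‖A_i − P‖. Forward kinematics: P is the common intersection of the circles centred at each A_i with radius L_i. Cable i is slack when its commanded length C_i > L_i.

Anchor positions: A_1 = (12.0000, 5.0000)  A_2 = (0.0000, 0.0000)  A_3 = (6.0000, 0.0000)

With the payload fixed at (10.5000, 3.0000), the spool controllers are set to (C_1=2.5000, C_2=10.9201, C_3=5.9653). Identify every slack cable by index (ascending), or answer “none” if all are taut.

cable 1: √((1.5000)²+(2.0000)²)=2.5000, C_1=2.5000: taut
cable 2: √((-10.5000)²+(-3.0000)²)=10.9202, C_2=10.9201: taut
cable 3: √((-4.5000)²+(-3.0000)²)=5.4083, C_3=5.9653: slack

3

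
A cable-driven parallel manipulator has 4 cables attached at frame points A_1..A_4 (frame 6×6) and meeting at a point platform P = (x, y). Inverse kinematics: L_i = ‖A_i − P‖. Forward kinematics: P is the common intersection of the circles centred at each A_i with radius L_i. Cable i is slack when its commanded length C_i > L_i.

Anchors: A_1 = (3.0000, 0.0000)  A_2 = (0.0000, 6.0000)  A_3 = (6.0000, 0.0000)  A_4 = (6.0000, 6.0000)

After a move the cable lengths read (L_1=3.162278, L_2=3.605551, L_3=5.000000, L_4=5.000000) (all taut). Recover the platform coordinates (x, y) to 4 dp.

(2.0000, 3.0000)

circle eqns → linear via eq_j − eq_1; set k_j = A_j·A_j − L_j²
k_1 = 9.0000+0.0000−10.0000 = -1.0000
6.0000·x − 12.0000·y = k_1−k_2 = -24.0000
-6.0000·x + 0.0000·y = k_1−k_3 = -12.0000
-6.0000·x − 12.0000·y = k_1−k_4 = -48.0000
solve first two rows → x=2.0000, y=3.0000
check cable 4: ‖A_4−P‖² = 25.0000 ≈ L_4² = 25.0000 ✓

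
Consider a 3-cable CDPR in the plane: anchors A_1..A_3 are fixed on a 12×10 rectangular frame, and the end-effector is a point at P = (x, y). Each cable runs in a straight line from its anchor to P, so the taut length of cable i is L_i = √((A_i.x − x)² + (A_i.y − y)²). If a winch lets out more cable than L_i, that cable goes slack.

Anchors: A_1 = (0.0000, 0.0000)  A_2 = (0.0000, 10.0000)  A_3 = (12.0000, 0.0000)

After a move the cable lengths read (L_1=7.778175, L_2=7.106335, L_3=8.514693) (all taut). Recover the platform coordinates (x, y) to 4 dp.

(5.5000, 5.5000)

each cable: (A_i−P)·(A_i−P) = L_i²; let q_i = ‖A_i‖²−L_i²
q_1 = 0.0000+0.0000−60.5000 = -60.5000
row 1: 0.0000x − 20.0000y = -110.0000  (q_2=49.5000)
row 2: -24.0000x + 0.0000y = -132.0000  (q_3=71.5000)
Cramer on rows 1–2 → x = 5.5000, y = 5.5000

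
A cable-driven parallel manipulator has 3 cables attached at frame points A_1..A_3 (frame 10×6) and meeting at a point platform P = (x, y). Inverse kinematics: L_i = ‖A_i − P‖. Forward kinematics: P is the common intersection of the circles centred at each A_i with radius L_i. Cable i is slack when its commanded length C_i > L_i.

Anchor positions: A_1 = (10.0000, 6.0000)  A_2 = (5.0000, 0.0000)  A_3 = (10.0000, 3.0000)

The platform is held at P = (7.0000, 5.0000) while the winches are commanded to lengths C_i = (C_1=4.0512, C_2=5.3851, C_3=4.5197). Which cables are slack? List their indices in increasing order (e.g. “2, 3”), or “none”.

1, 3

i=1: geometric 3.1623 vs commanded 4.0512 ⇒ slack
i=2: geometric 5.3852 vs commanded 5.3851 ⇒ taut
i=3: geometric 3.6056 vs commanded 4.5197 ⇒ slack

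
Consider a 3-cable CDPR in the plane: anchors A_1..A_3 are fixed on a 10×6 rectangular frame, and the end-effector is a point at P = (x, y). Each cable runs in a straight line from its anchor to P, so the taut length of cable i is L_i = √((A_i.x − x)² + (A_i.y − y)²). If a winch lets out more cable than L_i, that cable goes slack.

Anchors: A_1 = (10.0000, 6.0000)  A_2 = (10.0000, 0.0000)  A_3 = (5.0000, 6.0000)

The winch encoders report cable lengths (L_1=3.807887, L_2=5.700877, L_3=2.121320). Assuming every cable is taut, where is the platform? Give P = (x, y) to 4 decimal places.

each cable: (A_i−P)·(A_i−P) = L_i²; let c_i = ‖A_i‖²−L_i²
c_1 = 100.0000+36.0000−14.5000 = 121.5000
row 1: 0.0000x + 12.0000y = 54.0000  (c_2=67.5000)
row 2: 10.0000x + 0.0000y = 65.0000  (c_3=56.5000)
Cramer on rows 1–2 → x = 6.5000, y = 4.5000

(6.5000, 4.5000)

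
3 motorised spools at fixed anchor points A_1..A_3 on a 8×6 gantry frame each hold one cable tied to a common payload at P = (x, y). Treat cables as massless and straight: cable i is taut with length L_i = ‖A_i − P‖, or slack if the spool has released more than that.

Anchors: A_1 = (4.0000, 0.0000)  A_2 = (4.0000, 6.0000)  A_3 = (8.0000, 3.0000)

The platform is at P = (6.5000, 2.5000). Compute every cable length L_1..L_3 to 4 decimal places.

cable 1: Δx=-2.5000, Δy=-2.5000; L_1 = √(Δx²+Δy²) = 3.5355
cable 2: Δx=-2.5000, Δy=3.5000; L_2 = √(Δx²+Δy²) = 4.3012
cable 3: Δx=1.5000, Δy=0.5000; L_3 = √(Δx²+Δy²) = 1.5811

(3.5355, 4.3012, 1.5811)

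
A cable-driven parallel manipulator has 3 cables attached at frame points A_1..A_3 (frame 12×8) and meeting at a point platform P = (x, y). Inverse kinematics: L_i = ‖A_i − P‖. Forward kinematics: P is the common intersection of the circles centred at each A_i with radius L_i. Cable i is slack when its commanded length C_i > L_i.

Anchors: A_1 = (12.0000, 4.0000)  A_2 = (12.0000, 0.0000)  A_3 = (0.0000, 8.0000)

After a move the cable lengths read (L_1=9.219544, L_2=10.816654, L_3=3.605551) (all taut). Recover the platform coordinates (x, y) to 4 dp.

(3.0000, 6.0000)

expand ‖A_i−P‖²=L_i² and subtract eq 1 (q_i ≔ ‖A_i‖²−L_i²)
q_1 = 144.0000+16.0000−85.0000 = 75.0000
eq1−eq2 → [0.0000  8.0000]·P = 48.0000
eq1−eq3 → [24.0000  -8.0000]·P = 24.0000
2×2 solve → P = (3.0000, 6.0000)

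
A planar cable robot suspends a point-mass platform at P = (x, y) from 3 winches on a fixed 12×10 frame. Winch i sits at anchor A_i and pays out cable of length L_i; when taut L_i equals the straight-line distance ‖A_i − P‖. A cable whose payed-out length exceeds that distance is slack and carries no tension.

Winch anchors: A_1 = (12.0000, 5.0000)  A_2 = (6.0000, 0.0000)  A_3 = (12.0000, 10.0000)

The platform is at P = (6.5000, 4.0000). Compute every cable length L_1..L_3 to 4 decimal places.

L_1 = √((12.0000−6.5000)² + (5.0000−4.0000)²) = 5.5902
L_2 = √((6.0000−6.5000)² + (0.0000−4.0000)²) = 4.0311
L_3 = √((12.0000−6.5000)² + (10.0000−4.0000)²) = 8.1394

(5.5902, 4.0311, 8.1394)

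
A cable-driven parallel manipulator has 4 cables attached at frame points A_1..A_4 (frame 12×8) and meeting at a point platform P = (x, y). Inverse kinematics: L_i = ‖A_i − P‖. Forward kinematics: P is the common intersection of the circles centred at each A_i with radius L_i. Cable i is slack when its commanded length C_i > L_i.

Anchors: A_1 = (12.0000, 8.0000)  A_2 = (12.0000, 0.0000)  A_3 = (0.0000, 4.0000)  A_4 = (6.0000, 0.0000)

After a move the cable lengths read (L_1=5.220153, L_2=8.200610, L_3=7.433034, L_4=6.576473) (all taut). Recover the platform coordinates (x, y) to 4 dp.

(7.0000, 6.5000)

each cable: (A_i−P)·(A_i−P) = L_i²; let c_i = ‖A_i‖²−L_i²
c_1 = 144.0000+64.0000−27.2500 = 180.7500
row 1: 0.0000x + 16.0000y = 104.0000  (c_2=76.7500)
row 2: 24.0000x + 8.0000y = 220.0000  (c_3=-39.2500)
row 3: 12.0000x + 16.0000y = 188.0000  (c_4=-7.2500)
Cramer on rows 1–2 → x = 7.0000, y = 6.5000
check cable 4: ‖A_4−P‖² = 43.2500 ≈ L_4² = 43.2500 ✓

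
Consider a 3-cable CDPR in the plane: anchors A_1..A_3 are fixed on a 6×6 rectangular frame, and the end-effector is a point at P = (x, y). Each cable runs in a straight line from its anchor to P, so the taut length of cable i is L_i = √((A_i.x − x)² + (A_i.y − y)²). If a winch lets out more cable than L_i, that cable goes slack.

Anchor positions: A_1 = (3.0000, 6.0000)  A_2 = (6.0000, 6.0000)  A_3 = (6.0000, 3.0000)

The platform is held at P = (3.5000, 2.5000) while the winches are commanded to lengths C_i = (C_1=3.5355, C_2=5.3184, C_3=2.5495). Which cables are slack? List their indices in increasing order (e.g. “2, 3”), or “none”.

2

cable 1: √((-0.5000)²+(3.5000)²)=3.5355, C_1=3.5355: taut
cable 2: √((2.5000)²+(3.5000)²)=4.3012, C_2=5.3184: slack
cable 3: √((2.5000)²+(0.5000)²)=2.5495, C_3=2.5495: taut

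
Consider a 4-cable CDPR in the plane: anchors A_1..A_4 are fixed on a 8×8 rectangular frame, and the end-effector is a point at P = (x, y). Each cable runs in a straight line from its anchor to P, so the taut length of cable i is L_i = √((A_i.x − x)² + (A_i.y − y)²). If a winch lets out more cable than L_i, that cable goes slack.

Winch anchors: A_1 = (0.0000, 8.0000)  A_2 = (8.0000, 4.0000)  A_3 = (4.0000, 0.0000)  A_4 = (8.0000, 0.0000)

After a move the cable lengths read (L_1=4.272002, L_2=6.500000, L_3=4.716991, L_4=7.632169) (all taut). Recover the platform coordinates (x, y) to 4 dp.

(1.5000, 4.0000)

circle eqns → linear via eq_j − eq_1; set q_j = A_j·A_j − L_j²
q_1 = 0.0000+64.0000−18.2500 = 45.7500
-16.0000·x + 8.0000·y = q_1−q_2 = 8.0000
-8.0000·x + 16.0000·y = q_1−q_3 = 52.0000
-16.0000·x + 16.0000·y = q_1−q_4 = 40.0000
solve first two rows → x=1.5000, y=4.0000
check cable 4: ‖A_4−P‖² = 58.2500 ≈ L_4² = 58.2500 ✓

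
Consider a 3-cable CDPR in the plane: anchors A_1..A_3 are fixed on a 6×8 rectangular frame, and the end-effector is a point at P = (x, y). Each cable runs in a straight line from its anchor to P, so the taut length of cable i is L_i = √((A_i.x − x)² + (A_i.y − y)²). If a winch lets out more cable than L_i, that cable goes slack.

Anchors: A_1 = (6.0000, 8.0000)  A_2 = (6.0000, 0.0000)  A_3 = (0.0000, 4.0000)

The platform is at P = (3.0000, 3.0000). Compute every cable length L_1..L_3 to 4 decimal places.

(5.8310, 4.2426, 3.1623)

L_1: Δ = A_1−P = (3.0000, 5.0000) → ‖Δ‖ = √34.0000 = 5.8310
L_2: Δ = A_2−P = (3.0000, -3.0000) → ‖Δ‖ = √18.0000 = 4.2426
L_3: Δ = A_3−P = (-3.0000, 1.0000) → ‖Δ‖ = √10.0000 = 3.1623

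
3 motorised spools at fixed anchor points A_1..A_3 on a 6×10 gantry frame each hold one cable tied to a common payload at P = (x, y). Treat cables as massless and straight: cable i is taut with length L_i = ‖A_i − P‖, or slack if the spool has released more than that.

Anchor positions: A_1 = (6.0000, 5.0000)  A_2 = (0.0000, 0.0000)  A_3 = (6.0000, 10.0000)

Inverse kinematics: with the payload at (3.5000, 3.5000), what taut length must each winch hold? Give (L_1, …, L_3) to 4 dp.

(2.9155, 4.9497, 6.9642)

L_1: Δ = A_1−P = (2.5000, 1.5000) → ‖Δ‖ = √8.5000 = 2.9155
L_2: Δ = A_2−P = (-3.5000, -3.5000) → ‖Δ‖ = √24.5000 = 4.9497
L_3: Δ = A_3−P = (2.5000, 6.5000) → ‖Δ‖ = √48.5000 = 6.9642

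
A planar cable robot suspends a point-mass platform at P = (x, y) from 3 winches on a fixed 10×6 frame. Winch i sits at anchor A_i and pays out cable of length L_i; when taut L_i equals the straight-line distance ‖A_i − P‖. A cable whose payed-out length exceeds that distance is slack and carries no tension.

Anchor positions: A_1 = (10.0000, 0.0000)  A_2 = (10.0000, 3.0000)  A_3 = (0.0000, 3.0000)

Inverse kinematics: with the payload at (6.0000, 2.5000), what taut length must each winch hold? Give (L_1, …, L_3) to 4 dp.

L_1: Δ = A_1−P = (4.0000, -2.5000) → ‖Δ‖ = √22.2500 = 4.7170
L_2: Δ = A_2−P = (4.0000, 0.5000) → ‖Δ‖ = √16.2500 = 4.0311
L_3: Δ = A_3−P = (-6.0000, 0.5000) → ‖Δ‖ = √36.2500 = 6.0208

(4.7170, 4.0311, 6.0208)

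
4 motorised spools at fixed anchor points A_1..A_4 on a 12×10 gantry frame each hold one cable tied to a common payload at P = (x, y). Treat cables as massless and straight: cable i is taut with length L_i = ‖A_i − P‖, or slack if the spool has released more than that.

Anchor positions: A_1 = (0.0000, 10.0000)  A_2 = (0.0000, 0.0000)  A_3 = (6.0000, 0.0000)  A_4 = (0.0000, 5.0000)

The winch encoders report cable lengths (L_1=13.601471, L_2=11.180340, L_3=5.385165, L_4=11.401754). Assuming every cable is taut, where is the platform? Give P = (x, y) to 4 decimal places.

(11.0000, 2.0000)

expand ‖A_i−P‖²=L_i² and subtract eq 1 (k_i ≔ ‖A_i‖²−L_i²)
k_1 = 0.0000+100.0000−185.0000 = -85.0000
eq1−eq2 → [0.0000  20.0000]·P = 40.0000
eq1−eq3 → [-12.0000  20.0000]·P = -92.0000
eq1−eq4 → [0.0000  10.0000]·P = 20.0000
2×2 solve → P = (11.0000, 2.0000)
check cable 4: ‖A_4−P‖² = 130.0000 ≈ L_4² = 130.0000 ✓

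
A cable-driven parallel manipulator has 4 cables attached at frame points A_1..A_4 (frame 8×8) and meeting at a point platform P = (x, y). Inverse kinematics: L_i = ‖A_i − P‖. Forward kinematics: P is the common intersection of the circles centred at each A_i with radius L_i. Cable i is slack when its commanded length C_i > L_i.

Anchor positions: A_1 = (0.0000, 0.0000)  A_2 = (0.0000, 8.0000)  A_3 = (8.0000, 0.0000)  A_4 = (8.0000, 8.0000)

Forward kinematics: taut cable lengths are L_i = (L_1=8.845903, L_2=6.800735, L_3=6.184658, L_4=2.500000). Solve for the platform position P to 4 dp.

each cable: (A_i−P)·(A_i−P) = L_i²; let c_i = ‖A_i‖²−L_i²
c_1 = 0.0000+0.0000−78.2500 = -78.2500
row 1: 0.0000x − 16.0000y = -96.0000  (c_2=17.7500)
row 2: -16.0000x + 0.0000y = -104.0000  (c_3=25.7500)
row 3: -16.0000x − 16.0000y = -200.0000  (c_4=121.7500)
Cramer on rows 1–2 → x = 6.5000, y = 6.0000
check cable 4: ‖A_4−P‖² = 6.2500 ≈ L_4² = 6.2500 ✓

(6.5000, 6.0000)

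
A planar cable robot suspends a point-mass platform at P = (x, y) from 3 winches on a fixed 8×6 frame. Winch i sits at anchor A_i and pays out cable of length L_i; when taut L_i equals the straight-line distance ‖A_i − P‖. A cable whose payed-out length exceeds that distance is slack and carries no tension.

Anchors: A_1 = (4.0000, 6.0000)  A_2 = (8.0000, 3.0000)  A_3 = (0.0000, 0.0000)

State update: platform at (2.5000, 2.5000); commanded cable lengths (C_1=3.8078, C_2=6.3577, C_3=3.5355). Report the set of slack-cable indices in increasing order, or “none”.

2

i=1: geometric 3.8079 vs commanded 3.8078 ⇒ taut
i=2: geometric 5.5227 vs commanded 6.3577 ⇒ slack
i=3: geometric 3.5355 vs commanded 3.5355 ⇒ taut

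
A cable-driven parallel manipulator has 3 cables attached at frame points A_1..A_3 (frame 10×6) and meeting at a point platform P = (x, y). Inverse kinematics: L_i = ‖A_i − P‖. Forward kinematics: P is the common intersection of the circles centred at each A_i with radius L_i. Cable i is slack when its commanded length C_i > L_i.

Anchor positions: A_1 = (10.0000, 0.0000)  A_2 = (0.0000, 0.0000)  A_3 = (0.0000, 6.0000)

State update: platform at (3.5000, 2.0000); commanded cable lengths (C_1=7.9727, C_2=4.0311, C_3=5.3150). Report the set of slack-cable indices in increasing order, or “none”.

1

cable 1: L_1 = ‖A_1−P‖ = 6.8007;  C_1 = 7.9727 → slack
cable 2: L_2 = ‖A_2−P‖ = 4.0311;  C_2 = 4.0311 → taut
cable 3: L_3 = ‖A_3−P‖ = 5.3151;  C_3 = 5.3150 → taut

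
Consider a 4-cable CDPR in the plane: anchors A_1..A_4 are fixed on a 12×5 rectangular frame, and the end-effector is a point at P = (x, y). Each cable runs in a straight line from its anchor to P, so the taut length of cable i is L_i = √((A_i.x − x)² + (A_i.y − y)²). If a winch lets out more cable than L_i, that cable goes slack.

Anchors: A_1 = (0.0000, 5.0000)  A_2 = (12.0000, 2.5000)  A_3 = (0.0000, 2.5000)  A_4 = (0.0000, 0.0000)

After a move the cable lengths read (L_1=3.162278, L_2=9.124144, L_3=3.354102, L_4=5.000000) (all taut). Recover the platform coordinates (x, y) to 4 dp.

expand ‖A_i−P‖²=L_i² and subtract eq 1 (q_i ≔ ‖A_i‖²−L_i²)
q_1 = 0.0000+25.0000−10.0000 = 15.0000
eq1−eq2 → [-24.0000  5.0000]·P = -52.0000
eq1−eq3 → [0.0000  5.0000]·P = 20.0000
eq1−eq4 → [0.0000  10.0000]·P = 40.0000
2×2 solve → P = (3.0000, 4.0000)
check cable 4: ‖A_4−P‖² = 25.0000 ≈ L_4² = 25.0000 ✓

(3.0000, 4.0000)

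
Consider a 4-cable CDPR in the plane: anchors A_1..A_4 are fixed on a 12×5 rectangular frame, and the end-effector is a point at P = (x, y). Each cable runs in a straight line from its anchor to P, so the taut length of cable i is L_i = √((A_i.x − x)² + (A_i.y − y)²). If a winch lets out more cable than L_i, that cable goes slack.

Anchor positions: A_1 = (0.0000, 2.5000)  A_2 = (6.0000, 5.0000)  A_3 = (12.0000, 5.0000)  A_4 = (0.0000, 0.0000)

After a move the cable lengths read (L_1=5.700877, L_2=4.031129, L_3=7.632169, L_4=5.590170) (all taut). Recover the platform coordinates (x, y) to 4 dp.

(5.5000, 1.0000)

circle eqns → linear via eq_j − eq_1; set q_j = A_j·A_j − L_j²
q_1 = 0.0000+6.2500−32.5000 = -26.2500
-12.0000·x − 5.0000·y = q_1−q_2 = -71.0000
-24.0000·x − 5.0000·y = q_1−q_3 = -137.0000
0.0000·x + 5.0000·y = q_1−q_4 = 5.0000
solve first two rows → x=5.5000, y=1.0000
check cable 4: ‖A_4−P‖² = 31.2500 ≈ L_4² = 31.2500 ✓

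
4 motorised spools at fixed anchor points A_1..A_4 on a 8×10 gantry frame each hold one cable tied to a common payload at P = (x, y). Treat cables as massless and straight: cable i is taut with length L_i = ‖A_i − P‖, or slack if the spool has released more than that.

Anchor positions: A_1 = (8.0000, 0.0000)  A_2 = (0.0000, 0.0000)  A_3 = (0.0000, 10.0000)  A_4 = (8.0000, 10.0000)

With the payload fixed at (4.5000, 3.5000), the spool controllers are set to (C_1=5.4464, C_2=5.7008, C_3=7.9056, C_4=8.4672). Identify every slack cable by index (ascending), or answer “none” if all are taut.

1, 4

i=1: geometric 4.9497 vs commanded 5.4464 ⇒ slack
i=2: geometric 5.7009 vs commanded 5.7008 ⇒ taut
i=3: geometric 7.9057 vs commanded 7.9056 ⇒ taut
i=4: geometric 7.3824 vs commanded 8.4672 ⇒ slack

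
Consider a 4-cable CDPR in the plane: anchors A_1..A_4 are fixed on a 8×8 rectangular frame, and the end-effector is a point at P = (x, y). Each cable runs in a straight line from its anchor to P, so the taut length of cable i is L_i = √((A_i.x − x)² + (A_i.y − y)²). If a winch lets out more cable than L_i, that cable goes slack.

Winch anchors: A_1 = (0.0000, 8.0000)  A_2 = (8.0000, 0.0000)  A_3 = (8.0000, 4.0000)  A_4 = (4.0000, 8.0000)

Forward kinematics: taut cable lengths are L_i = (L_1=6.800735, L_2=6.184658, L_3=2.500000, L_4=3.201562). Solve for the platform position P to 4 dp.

(6.5000, 6.0000)

circle eqns → linear via eq_j − eq_1; set k_j = A_j·A_j − L_j²
k_1 = 0.0000+64.0000−46.2500 = 17.7500
-16.0000·x + 16.0000·y = k_1−k_2 = -8.0000
-16.0000·x + 8.0000·y = k_1−k_3 = -56.0000
-8.0000·x + 0.0000·y = k_1−k_4 = -52.0000
solve first two rows → x=6.5000, y=6.0000
check cable 4: ‖A_4−P‖² = 10.2500 ≈ L_4² = 10.2500 ✓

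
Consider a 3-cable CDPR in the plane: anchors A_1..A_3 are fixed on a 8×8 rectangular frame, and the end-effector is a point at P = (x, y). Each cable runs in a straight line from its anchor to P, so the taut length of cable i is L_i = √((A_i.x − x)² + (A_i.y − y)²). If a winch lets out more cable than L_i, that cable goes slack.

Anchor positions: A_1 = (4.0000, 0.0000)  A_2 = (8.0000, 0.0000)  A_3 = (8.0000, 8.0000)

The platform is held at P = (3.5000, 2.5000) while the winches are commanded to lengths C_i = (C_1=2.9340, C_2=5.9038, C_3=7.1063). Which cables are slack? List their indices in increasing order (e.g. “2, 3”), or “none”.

cable 1: √((0.5000)²+(-2.5000)²)=2.5495, C_1=2.9340: slack
cable 2: √((4.5000)²+(-2.5000)²)=5.1478, C_2=5.9038: slack
cable 3: √((4.5000)²+(5.5000)²)=7.1063, C_3=7.1063: taut

1, 2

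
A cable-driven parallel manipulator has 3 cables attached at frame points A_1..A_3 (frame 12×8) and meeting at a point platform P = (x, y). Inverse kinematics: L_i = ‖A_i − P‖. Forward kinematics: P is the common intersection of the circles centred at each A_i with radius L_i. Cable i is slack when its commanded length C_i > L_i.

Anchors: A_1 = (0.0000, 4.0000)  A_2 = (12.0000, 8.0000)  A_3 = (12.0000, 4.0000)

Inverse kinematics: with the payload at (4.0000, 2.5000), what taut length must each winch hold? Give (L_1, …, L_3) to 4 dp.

(4.2720, 9.7082, 8.1394)

L_1: Δ = A_1−P = (-4.0000, 1.5000) → ‖Δ‖ = √18.2500 = 4.2720
L_2: Δ = A_2−P = (8.0000, 5.5000) → ‖Δ‖ = √94.2500 = 9.7082
L_3: Δ = A_3−P = (8.0000, 1.5000) → ‖Δ‖ = √66.2500 = 8.1394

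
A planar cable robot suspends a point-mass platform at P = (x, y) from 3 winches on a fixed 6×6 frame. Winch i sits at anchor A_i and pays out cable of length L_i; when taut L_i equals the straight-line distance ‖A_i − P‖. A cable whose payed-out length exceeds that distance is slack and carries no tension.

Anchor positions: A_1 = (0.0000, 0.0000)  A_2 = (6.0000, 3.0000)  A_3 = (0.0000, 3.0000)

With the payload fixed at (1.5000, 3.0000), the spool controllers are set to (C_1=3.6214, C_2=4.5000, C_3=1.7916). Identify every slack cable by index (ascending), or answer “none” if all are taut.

i=1: geometric 3.3541 vs commanded 3.6214 ⇒ slack
i=2: geometric 4.5000 vs commanded 4.5000 ⇒ taut
i=3: geometric 1.5000 vs commanded 1.7916 ⇒ slack

1, 3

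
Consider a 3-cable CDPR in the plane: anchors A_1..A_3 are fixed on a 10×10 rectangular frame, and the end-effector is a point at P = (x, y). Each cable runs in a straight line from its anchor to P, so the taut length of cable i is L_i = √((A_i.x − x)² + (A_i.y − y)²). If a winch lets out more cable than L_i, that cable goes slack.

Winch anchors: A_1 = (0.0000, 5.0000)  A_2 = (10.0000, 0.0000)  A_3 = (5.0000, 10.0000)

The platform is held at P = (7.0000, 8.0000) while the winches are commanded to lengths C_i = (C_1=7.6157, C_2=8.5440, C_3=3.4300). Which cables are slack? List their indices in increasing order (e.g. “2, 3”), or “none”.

3

cable 1: √((-7.0000)²+(-3.0000)²)=7.6158, C_1=7.6157: taut
cable 2: √((3.0000)²+(-8.0000)²)=8.5440, C_2=8.5440: taut
cable 3: √((-2.0000)²+(2.0000)²)=2.8284, C_3=3.4300: slack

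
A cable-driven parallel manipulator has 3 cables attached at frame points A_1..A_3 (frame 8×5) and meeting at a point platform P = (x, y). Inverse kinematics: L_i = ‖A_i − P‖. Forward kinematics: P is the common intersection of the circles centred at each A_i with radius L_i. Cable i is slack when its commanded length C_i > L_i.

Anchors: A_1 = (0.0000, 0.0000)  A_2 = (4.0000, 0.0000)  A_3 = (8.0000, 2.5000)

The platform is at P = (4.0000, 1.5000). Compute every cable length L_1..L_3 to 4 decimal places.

L_1 = √((0.0000−4.0000)² + (0.0000−1.5000)²) = 4.2720
L_2 = √((4.0000−4.0000)² + (0.0000−1.5000)²) = 1.5000
L_3 = √((8.0000−4.0000)² + (2.5000−1.5000)²) = 4.1231

(4.2720, 1.5000, 4.1231)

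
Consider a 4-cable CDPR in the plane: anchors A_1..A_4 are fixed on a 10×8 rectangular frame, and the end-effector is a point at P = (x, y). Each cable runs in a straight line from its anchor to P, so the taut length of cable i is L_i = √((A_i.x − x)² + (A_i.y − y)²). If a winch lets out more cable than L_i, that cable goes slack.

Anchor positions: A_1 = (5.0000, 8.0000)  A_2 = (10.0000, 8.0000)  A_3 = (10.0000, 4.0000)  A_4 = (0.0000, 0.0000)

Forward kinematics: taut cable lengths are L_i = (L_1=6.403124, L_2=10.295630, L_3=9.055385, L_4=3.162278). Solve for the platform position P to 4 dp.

(1.0000, 3.0000)

expand ‖A_i−P‖²=L_i² and subtract eq 1 (k_i ≔ ‖A_i‖²−L_i²)
k_1 = 25.0000+64.0000−41.0000 = 48.0000
eq1−eq2 → [-10.0000  0.0000]·P = -10.0000
eq1−eq3 → [-10.0000  8.0000]·P = 14.0000
eq1−eq4 → [10.0000  16.0000]·P = 58.0000
2×2 solve → P = (1.0000, 3.0000)
check cable 4: ‖A_4−P‖² = 10.0000 ≈ L_4² = 10.0000 ✓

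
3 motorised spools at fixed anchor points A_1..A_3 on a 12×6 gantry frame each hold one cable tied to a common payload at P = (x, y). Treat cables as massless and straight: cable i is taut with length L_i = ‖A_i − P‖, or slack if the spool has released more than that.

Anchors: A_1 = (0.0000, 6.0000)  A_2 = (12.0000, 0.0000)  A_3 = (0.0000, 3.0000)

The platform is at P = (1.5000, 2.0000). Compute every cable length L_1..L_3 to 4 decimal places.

(4.2720, 10.6888, 1.8028)

L_1: Δ = A_1−P = (-1.5000, 4.0000) → ‖Δ‖ = √18.2500 = 4.2720
L_2: Δ = A_2−P = (10.5000, -2.0000) → ‖Δ‖ = √114.2500 = 10.6888
L_3: Δ = A_3−P = (-1.5000, 1.0000) → ‖Δ‖ = √3.2500 = 1.8028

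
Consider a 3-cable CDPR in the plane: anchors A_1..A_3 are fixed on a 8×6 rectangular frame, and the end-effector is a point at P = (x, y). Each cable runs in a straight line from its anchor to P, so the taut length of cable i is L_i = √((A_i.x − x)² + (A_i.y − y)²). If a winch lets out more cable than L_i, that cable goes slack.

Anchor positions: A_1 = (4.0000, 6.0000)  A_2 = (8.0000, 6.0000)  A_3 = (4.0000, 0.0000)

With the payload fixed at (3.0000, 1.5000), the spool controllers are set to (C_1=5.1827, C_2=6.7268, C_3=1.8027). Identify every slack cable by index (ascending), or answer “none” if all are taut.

1

cable 1: √((1.0000)²+(4.5000)²)=4.6098, C_1=5.1827: slack
cable 2: √((5.0000)²+(4.5000)²)=6.7268, C_2=6.7268: taut
cable 3: √((1.0000)²+(-1.5000)²)=1.8028, C_3=1.8027: taut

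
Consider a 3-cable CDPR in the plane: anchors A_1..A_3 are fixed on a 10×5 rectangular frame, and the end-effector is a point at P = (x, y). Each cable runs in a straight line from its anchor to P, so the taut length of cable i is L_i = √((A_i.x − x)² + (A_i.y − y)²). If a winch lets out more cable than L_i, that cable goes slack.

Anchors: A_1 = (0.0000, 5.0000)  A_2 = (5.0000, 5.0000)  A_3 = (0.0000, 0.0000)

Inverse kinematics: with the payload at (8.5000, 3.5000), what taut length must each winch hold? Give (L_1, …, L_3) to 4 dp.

(8.6313, 3.8079, 9.1924)

L_1 = √((0.0000−8.5000)² + (5.0000−3.5000)²) = 8.6313
L_2 = √((5.0000−8.5000)² + (5.0000−3.5000)²) = 3.8079
L_3 = √((0.0000−8.5000)² + (0.0000−3.5000)²) = 9.1924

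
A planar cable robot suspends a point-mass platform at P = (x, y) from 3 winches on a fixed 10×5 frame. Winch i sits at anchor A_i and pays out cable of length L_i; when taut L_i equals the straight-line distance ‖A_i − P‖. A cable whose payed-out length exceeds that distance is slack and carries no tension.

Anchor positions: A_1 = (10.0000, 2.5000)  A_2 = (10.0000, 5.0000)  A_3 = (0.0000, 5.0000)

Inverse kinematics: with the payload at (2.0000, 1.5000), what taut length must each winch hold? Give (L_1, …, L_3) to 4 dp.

L_1 = √((10.0000−2.0000)² + (2.5000−1.5000)²) = 8.0623
L_2 = √((10.0000−2.0000)² + (5.0000−1.5000)²) = 8.7321
L_3 = √((0.0000−2.0000)² + (5.0000−1.5000)²) = 4.0311

(8.0623, 8.7321, 4.0311)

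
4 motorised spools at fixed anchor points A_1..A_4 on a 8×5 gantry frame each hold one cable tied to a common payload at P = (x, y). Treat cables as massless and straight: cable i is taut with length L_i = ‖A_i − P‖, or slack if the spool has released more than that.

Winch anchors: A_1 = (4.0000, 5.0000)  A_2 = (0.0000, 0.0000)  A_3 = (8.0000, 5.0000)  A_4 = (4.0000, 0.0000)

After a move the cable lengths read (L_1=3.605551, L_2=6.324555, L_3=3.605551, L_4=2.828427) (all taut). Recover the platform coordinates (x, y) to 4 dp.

(6.0000, 2.0000)

each cable: (A_i−P)·(A_i−P) = L_i²; let k_i = ‖A_i‖²−L_i²
k_1 = 16.0000+25.0000−13.0000 = 28.0000
row 1: 8.0000x + 10.0000y = 68.0000  (k_2=-40.0000)
row 2: -8.0000x + 0.0000y = -48.0000  (k_3=76.0000)
row 3: 0.0000x + 10.0000y = 20.0000  (k_4=8.0000)
Cramer on rows 1–2 → x = 6.0000, y = 2.0000
check cable 4: ‖A_4−P‖² = 8.0000 ≈ L_4² = 8.0000 ✓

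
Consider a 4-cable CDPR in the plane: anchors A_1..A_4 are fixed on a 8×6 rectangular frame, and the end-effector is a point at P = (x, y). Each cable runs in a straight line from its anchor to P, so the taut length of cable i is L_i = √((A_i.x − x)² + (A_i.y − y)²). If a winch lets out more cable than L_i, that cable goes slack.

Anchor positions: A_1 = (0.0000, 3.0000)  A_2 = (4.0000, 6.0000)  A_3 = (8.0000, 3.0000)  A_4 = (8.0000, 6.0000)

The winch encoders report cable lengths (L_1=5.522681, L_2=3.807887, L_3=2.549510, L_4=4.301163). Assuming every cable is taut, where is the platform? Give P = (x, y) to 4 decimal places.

expand ‖A_i−P‖²=L_i² and subtract eq 1 (c_i ≔ ‖A_i‖²−L_i²)
c_1 = 0.0000+9.0000−30.5000 = -21.5000
eq1−eq2 → [-8.0000  -6.0000]·P = -59.0000
eq1−eq3 → [-16.0000  0.0000]·P = -88.0000
eq1−eq4 → [-16.0000  -6.0000]·P = -103.0000
2×2 solve → P = (5.5000, 2.5000)
check cable 4: ‖A_4−P‖² = 18.5000 ≈ L_4² = 18.5000 ✓

(5.5000, 2.5000)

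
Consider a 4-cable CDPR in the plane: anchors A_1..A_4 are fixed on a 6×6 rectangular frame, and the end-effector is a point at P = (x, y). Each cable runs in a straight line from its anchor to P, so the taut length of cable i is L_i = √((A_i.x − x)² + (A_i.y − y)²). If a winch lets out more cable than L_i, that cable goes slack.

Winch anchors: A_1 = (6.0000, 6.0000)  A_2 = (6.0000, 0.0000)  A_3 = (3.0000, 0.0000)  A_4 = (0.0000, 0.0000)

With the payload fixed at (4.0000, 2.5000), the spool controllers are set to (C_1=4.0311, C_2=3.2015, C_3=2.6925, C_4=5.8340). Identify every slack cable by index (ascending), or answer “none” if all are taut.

cable 1: L_1 = ‖A_1−P‖ = 4.0311;  C_1 = 4.0311 → taut
cable 2: L_2 = ‖A_2−P‖ = 3.2016;  C_2 = 3.2015 → taut
cable 3: L_3 = ‖A_3−P‖ = 2.6926;  C_3 = 2.6925 → taut
cable 4: L_4 = ‖A_4−P‖ = 4.7170;  C_4 = 5.8340 → slack

4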